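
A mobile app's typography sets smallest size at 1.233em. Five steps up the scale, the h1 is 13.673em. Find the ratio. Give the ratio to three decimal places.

1.618

The ratio satisfies 1.233 × r⁵ = 13.673, so r = (13.673 / 1.233)^(1/5).
r = 11.0892^(1/5) ≈ 1.6180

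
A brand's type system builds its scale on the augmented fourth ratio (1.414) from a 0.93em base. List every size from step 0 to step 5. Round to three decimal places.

0.930em, 1.315em, 1.859em, 2.629em, 3.718em, 5.257em

Step 0: 0.93em
Step 1: 0.93 × 1.414 = 1.315
Step 2: 0.93 × 1.414² = 1.859
Step 3: 0.93 × 1.414³ = 2.629
Step 4: 0.93 × 1.414⁴ = 3.718
Step 5: 0.93 × 1.414⁵ = 5.257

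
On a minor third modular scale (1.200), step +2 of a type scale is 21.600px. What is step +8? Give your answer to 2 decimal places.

64.50px

21.600 × 1.200⁶ = 21.600 × 2.98598 ≈ 64.497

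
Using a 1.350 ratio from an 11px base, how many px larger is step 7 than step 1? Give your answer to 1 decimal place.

75.0px

Step 1: 11.0 × 1.350 = 14.850px
Step 7: 11.0 × 1.350⁷ = 89.894px
Difference: 89.894 − 14.850 = 75.044px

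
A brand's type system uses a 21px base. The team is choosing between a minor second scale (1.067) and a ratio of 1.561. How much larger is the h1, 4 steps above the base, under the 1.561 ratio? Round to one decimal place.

Minor second: 21.0 × 1.067⁴ = 27.219px
At 1.561: 21.0 × 1.561⁴ = 124.690px
Difference: 124.690 − 27.219 = 97.471px

97.5px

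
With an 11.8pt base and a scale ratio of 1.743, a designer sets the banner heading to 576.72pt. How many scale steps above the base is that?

1.743ⁿ = 576.72 / 11.8 = 48.8746
n = ln(48.8746) / ln(1.743) = 3.8893 / 0.5556 ≈ 7.00

7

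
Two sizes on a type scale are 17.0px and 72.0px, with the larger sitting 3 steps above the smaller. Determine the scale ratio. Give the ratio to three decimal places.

The ratio satisfies 17.0 × r³ = 72.0, so r = (72.0 / 17.0)^(1/3).
r = 4.2353^(1/3) ≈ 1.6179

1.618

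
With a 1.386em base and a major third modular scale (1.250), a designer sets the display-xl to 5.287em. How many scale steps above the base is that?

6

1.250ⁿ = 5.287 / 1.386 = 3.8146
n = ln(3.8146) / ln(1.250) = 1.3388 / 0.2231 ≈ 6.00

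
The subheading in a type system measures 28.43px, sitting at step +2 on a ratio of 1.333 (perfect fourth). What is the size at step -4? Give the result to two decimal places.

5.07px

28.43 ÷ 1.333⁶ = 28.43 ÷ 5.61023 ≈ 5.068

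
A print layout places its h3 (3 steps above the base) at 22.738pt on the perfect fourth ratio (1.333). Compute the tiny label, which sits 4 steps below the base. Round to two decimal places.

3.04pt

22.738 ÷ 1.333⁷ = 22.738 ÷ 7.47844 ≈ 3.040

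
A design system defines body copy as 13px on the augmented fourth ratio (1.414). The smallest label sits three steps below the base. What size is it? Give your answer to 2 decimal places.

Each step on a modular scale multiplies by the ratio, so the size n steps from the base is base × ratioⁿ.
13.0 ÷ 1.414³ = 13.0 ÷ 2.82715 ≈ 4.60

4.60px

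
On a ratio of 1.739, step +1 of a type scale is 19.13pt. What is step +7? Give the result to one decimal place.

529.1pt

19.13 × 1.739⁶ = 19.13 × 27.65652 ≈ 529.069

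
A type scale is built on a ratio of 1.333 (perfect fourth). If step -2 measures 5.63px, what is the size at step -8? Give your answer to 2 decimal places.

1.00px

5.63 ÷ 1.333⁶ = 5.63 ÷ 5.61023 ≈ 1.004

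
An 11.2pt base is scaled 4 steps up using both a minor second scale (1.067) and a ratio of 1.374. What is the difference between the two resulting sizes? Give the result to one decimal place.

25.4pt

Minor second: 11.2 × 1.067⁴ = 14.517pt
At 1.374: 11.2 × 1.374⁴ = 39.918pt
Difference: 39.918 − 14.517 = 25.401pt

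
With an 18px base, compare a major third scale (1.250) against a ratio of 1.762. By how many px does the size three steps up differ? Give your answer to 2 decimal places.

Major third: 18.0 × 1.250³ = 35.1562px
At 1.762: 18.0 × 1.762³ = 98.4669px
Difference: 98.4669 − 35.1562 = 63.3107px

63.31px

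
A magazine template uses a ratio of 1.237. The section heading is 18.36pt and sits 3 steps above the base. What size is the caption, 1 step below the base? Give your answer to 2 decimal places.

7.84pt

18.36 ÷ 1.237⁴ = 18.36 ÷ 2.34142 ≈ 7.841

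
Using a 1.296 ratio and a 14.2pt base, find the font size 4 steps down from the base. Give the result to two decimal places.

14.2 ÷ 1.296⁴ = 14.2 ÷ 2.82111 ≈ 5.03

5.03pt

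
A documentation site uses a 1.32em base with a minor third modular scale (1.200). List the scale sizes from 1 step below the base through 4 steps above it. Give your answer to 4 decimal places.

Step -1: 1.32 ÷ 1.200 = 1.1000
Step 0: 1.32em
Step 1: 1.32 × 1.200 = 1.5840
Step 2: 1.32 × 1.200² = 1.9008
Step 3: 1.32 × 1.200³ = 2.2810
Step 4: 1.32 × 1.200⁴ = 2.7372

1.1000em, 1.3200em, 1.5840em, 1.9008em, 2.2810em, 2.7372em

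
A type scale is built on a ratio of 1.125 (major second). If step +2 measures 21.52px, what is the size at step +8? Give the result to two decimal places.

43.63px

Moving from step +2 to step +8 is 6 steps up, so multiply by r⁶.
21.52 × 1.125⁶ = 21.52 × 2.02729 ≈ 43.627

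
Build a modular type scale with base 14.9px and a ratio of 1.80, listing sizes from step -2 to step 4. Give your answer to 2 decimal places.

Step -2: 14.9 ÷ 1.80² = 4.60
Step -1: 14.9 ÷ 1.80 = 8.28
Step 0: 14.9px
Step 1: 14.9 × 1.80 = 26.82
Step 2: 14.9 × 1.80² = 48.28
Step 3: 14.9 × 1.80³ = 86.90
Step 4: 14.9 × 1.80⁴ = 156.41

4.60px, 8.28px, 14.90px, 26.82px, 48.28px, 86.90px, 156.41px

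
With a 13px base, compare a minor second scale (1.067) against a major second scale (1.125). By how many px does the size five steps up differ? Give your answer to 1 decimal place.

5.4px

Minor second: 13.0 × 1.067⁵ = 17.979px
Major second: 13.0 × 1.125⁵ = 23.426px
Difference: 23.426 − 17.979 = 5.447px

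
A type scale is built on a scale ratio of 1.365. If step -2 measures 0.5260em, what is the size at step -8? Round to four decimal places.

0.0813em

0.5260 ÷ 1.365⁶ = 0.5260 ÷ 6.46839 ≈ 0.0813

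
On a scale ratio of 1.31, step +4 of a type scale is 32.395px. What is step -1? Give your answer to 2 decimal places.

Moving from step +4 to step -1 is 5 steps down, so divide by r⁵.
32.395 ÷ 1.31⁵ = 32.395 ÷ 3.85795 ≈ 8.397

8.40px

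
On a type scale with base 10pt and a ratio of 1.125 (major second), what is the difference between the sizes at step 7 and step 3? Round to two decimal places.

8.57pt

Step 3: 10.0 × 1.125³ = 14.2383pt
Step 7: 10.0 × 1.125⁷ = 22.8070pt
Difference: 22.8070 − 14.2383 = 8.5687pt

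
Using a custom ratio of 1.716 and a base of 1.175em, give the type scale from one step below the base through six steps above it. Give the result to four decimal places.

Step -1: 1.175 ÷ 1.716 = 0.6847
Step 0: 1.175em
Step 1: 1.175 × 1.716 = 2.0163
Step 2: 1.175 × 1.716² = 3.4600
Step 3: 1.175 × 1.716³ = 5.9373
Step 4: 1.175 × 1.716⁴ = 10.1884
Step 5: 1.175 × 1.716⁵ = 17.4833
Step 6: 1.175 × 1.716⁶ = 30.0014

0.6847em, 1.1750em, 2.0163em, 3.4600em, 5.9373em, 10.1884em, 17.4833em, 30.0014em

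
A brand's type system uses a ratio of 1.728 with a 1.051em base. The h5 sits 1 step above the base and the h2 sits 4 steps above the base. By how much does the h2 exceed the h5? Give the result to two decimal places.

Step 1: 1.051 × 1.728 = 1.8161em
Step 4: 1.051 × 1.728⁴ = 9.3708em
Difference: 9.3708 − 1.8161 = 7.5547em

7.55em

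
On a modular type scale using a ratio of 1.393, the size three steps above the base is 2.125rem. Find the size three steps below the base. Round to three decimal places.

0.291rem

2.125 ÷ 1.393⁶ = 2.125 ÷ 7.30645 ≈ 0.291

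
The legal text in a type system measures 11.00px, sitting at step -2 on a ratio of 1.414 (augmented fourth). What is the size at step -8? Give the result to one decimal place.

11.00 ÷ 1.414⁶ = 11.00 ÷ 7.99275 ≈ 1.376

1.4px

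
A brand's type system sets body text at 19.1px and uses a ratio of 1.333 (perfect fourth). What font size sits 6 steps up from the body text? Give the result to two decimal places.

107.16px

A modular type scale is a geometric sequence: sizeₙ = base × rⁿ.
19.1 × 1.333⁶ = 19.1 × 5.61023 ≈ 107.16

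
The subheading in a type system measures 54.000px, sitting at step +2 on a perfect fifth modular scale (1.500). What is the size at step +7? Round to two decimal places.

410.06px

54.000 × 1.500⁵ = 54.000 × 7.59375 ≈ 410.062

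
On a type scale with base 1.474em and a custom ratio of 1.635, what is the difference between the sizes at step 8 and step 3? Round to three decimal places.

Step 3: 1.474 × 1.635³ = 6.44245em
Step 8: 1.474 × 1.635⁸ = 75.27305em
Difference: 75.27305 − 6.44245 = 68.83060em

68.831em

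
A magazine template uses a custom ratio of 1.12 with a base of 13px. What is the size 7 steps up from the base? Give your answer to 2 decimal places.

A modular type scale is a geometric sequence: sizeₙ = base × rⁿ.
13.0 × 1.12⁷ = 13.0 × 2.21068 ≈ 28.74

28.74px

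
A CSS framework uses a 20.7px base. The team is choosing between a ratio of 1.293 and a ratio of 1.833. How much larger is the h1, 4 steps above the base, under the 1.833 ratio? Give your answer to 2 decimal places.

175.82px

At 1.293: 20.7 × 1.293⁴ = 57.8581px
At 1.833: 20.7 × 1.833⁴ = 233.6793px
Difference: 233.6793 − 57.8581 = 175.8212px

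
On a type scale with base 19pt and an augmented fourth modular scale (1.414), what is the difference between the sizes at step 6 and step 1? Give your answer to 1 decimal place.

125.0pt

Step 1: 19.0 × 1.414 = 26.866pt
Step 6: 19.0 × 1.414⁶ = 151.862pt
Difference: 151.862 − 26.866 = 124.996pt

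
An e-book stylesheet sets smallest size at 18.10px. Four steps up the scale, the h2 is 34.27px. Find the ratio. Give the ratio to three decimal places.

1.173

r⁴ = 34.27 / 18.10, so r = (34.27/18.10)^(1/4).
r = 1.8934^(1/4) ≈ 1.1730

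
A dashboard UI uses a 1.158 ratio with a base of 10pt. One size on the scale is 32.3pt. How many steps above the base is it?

8

1.158ⁿ = 32.3 / 10 = 3.2300
n = ln(3.2300) / ln(1.158) = 1.1725 / 0.1467 ≈ 7.99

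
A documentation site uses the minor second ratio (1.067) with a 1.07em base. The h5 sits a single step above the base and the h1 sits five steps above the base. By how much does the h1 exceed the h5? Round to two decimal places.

Step 1: 1.07 × 1.067 = 1.1417em
Step 5: 1.07 × 1.067⁵ = 1.4798em
Difference: 1.4798 − 1.1417 = 0.3381em

0.34em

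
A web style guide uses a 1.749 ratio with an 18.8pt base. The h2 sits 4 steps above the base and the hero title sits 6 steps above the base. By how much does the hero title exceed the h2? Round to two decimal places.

362.22pt

Step 4: 18.8 × 1.749⁴ = 175.9208pt
Step 6: 18.8 × 1.749⁶ = 538.1418pt
Difference: 538.1418 − 175.9208 = 362.2210pt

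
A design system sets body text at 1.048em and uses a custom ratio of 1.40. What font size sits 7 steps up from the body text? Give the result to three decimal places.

11.047em

Each step on a modular scale multiplies by the ratio, so the size n steps from the base is base × ratioⁿ.
1.048 × 1.40⁷ = 1.048 × 10.54135 ≈ 11.047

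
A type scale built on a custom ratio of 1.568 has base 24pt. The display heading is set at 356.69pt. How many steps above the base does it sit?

1.568ⁿ = 356.69 / 24 = 14.8621
n = ln(14.8621) / ln(1.568) = 2.6988 / 0.4498 ≈ 6.00

6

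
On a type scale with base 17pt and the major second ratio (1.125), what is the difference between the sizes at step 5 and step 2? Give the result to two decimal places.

Step 2: 17.0 × 1.125² = 21.5156pt
Step 5: 17.0 × 1.125⁵ = 30.6346pt
Difference: 30.6346 − 21.5156 = 9.1190pt

9.12pt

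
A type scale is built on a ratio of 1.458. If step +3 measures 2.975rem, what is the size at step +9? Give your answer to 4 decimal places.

2.975 × 1.458⁶ = 2.975 × 9.60606 ≈ 28.5780

28.5780rem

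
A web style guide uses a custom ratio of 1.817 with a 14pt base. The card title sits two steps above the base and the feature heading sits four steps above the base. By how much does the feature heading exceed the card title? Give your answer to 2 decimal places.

Step 2: 14.0 × 1.817² = 46.2208pt
Step 4: 14.0 × 1.817⁴ = 152.5976pt
Difference: 152.5976 − 46.2208 = 106.3768pt

106.38pt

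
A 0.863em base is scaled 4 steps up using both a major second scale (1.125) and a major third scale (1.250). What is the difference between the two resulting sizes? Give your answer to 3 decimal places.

Major second: 0.863 × 1.125⁴ = 1.38236em
Major third: 0.863 × 1.250⁴ = 2.10693em
Difference: 2.10693 − 1.38236 = 0.72457em

0.725em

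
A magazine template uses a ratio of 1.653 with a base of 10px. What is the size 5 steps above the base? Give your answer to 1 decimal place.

Each step on a modular scale multiplies by the ratio, so the size n steps from the base is base × ratioⁿ.
10.0 × 1.653⁵ = 10.0 × 12.34140 ≈ 123.41

123.4px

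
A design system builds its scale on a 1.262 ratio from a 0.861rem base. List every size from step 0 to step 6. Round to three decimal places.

Step 0: 0.861rem
Step 1: 0.861 × 1.262 = 1.087
Step 2: 0.861 × 1.262² = 1.371
Step 3: 0.861 × 1.262³ = 1.731
Step 4: 0.861 × 1.262⁴ = 2.184
Step 5: 0.861 × 1.262⁵ = 2.756
Step 6: 0.861 × 1.262⁶ = 3.478

0.861rem, 1.087rem, 1.371rem, 1.731rem, 2.184rem, 2.756rem, 3.478rem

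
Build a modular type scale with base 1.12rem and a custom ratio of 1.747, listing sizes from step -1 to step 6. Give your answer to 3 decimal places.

0.641rem, 1.120rem, 1.957rem, 3.418rem, 5.972rem, 10.433rem, 18.226rem, 31.840rem

Step -1: 1.12 ÷ 1.747 = 0.641
Step 0: 1.12rem
Step 1: 1.12 × 1.747 = 1.957
Step 2: 1.12 × 1.747² = 3.418
Step 3: 1.12 × 1.747³ = 5.972
Step 4: 1.12 × 1.747⁴ = 10.433
Step 5: 1.12 × 1.747⁵ = 18.226
Step 6: 1.12 × 1.747⁶ = 31.840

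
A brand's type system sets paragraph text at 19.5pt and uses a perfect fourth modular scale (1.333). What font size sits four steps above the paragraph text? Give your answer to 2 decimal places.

61.57pt

19.5 × 1.333⁴ = 19.5 × 3.15733 ≈ 61.57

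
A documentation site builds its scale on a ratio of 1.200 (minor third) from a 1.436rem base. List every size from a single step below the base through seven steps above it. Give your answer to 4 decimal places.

Step -1: 1.436 ÷ 1.200 = 1.1967
Step 0: 1.436rem
Step 1: 1.436 × 1.200 = 1.7232
Step 2: 1.436 × 1.200² = 2.0678
Step 3: 1.436 × 1.200³ = 2.4814
Step 4: 1.436 × 1.200⁴ = 2.9777
Step 5: 1.436 × 1.200⁵ = 3.5732
Step 6: 1.436 × 1.200⁶ = 4.2879
Step 7: 1.436 × 1.200⁷ = 5.1454

1.1967rem, 1.4360rem, 1.7232rem, 2.0678rem, 2.4814rem, 2.9777rem, 3.5732rem, 4.2879rem, 5.1454rem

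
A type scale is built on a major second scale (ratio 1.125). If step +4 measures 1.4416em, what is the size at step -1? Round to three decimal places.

The gap is -1 − (4) = -5 steps, so the factor is 1.125^-5.
1.4416 ÷ 1.125⁵ = 1.4416 ÷ 1.80203 ≈ 0.800

0.800em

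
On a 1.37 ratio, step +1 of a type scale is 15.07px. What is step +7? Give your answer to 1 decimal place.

Moving from step +1 to step +7 is 6 steps up, so multiply by r⁶.
15.07 × 1.37⁶ = 15.07 × 6.61186 ≈ 99.641

99.6px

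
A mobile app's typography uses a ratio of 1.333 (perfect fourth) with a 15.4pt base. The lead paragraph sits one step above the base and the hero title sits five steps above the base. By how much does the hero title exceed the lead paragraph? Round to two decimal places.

44.29pt

Step 1: 15.4 × 1.333 = 20.5282pt
Step 5: 15.4 × 1.333⁵ = 64.8144pt
Difference: 64.8144 − 20.5282 = 44.2862pt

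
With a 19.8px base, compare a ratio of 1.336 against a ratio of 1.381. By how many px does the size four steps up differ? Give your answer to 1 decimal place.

8.9px

At 1.336: 19.8 × 1.336⁴ = 63.080px
At 1.381: 19.8 × 1.381⁴ = 72.018px
Difference: 72.018 − 63.080 = 8.938px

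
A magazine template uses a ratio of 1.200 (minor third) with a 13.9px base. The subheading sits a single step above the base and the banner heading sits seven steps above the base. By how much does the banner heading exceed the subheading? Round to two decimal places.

33.13px

Step 1: 13.9 × 1.200 = 16.6800px
Step 7: 13.9 × 1.200⁷ = 49.8062px
Difference: 49.8062 − 16.6800 = 33.1262px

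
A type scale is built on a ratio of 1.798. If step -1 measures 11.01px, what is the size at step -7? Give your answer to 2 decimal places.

Moving from step -1 to step -7 is 6 steps down, so divide by r⁶.
11.01 ÷ 1.798⁶ = 11.01 ÷ 33.78610 ≈ 0.326

0.33px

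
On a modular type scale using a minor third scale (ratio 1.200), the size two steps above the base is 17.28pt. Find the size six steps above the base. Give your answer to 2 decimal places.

35.83pt

Moving from step +2 to step +6 is 4 steps up, so multiply by r⁴.
17.28 × 1.200⁴ = 17.28 × 2.07360 ≈ 35.832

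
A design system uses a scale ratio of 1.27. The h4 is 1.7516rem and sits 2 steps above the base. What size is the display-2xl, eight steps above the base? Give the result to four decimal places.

The gap is 8 − (2) = 6 steps, so the factor is 1.27^6.
1.7516 × 1.27⁶ = 1.7516 × 4.19587 ≈ 7.3495

7.3495rem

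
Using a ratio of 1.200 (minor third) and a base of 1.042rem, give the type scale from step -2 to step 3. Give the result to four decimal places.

Step -2: 1.042 ÷ 1.200² = 0.7236
Step -1: 1.042 ÷ 1.200 = 0.8683
Step 0: 1.042rem
Step 1: 1.042 × 1.200 = 1.2504
Step 2: 1.042 × 1.200² = 1.5005
Step 3: 1.042 × 1.200³ = 1.8006

0.7236rem, 0.8683rem, 1.0420rem, 1.2504rem, 1.5005rem, 1.8006rem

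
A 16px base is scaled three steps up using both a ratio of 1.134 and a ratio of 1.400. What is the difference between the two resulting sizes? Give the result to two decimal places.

At 1.134: 16.0 × 1.134³ = 23.3324px
At 1.400: 16.0 × 1.400³ = 43.9040px
Difference: 43.9040 − 23.3324 = 20.5716px

20.57px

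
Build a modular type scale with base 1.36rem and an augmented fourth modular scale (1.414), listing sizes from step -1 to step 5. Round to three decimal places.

Step -1: 1.36 ÷ 1.414 = 0.962
Step 0: 1.36rem
Step 1: 1.36 × 1.414 = 1.923
Step 2: 1.36 × 1.414² = 2.719
Step 3: 1.36 × 1.414³ = 3.845
Step 4: 1.36 × 1.414⁴ = 5.437
Step 5: 1.36 × 1.414⁵ = 7.688

0.962rem, 1.360rem, 1.923rem, 2.719rem, 3.845rem, 5.437rem, 7.688rem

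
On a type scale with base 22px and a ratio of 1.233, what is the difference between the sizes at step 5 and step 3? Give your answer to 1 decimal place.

Step 3: 22.0 × 1.233³ = 41.239px
Step 5: 22.0 × 1.233⁵ = 62.696px
Difference: 62.696 − 41.239 = 21.457px

21.5px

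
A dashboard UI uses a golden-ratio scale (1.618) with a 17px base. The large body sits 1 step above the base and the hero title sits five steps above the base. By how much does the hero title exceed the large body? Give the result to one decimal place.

161.0px

Step 1: 17.0 × 1.618 = 27.506px
Step 5: 17.0 × 1.618⁵ = 188.513px
Difference: 188.513 − 27.506 = 161.007px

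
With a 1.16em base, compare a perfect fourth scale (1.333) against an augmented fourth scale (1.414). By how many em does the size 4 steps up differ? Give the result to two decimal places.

0.97em

Perfect fourth: 1.16 × 1.333⁴ = 3.6625em
Augmented fourth: 1.16 × 1.414⁴ = 4.6372em
Difference: 4.6372 − 3.6625 = 0.9747em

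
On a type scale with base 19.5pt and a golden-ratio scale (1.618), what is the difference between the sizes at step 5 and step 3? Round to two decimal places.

Step 3: 19.5 × 1.618³ = 82.5981pt
Step 5: 19.5 × 1.618⁵ = 216.2356pt
Difference: 216.2356 − 82.5981 = 133.6375pt

133.64pt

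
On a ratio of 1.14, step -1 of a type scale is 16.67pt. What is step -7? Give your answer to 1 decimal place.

Moving from step -1 to step -7 is 6 steps down, so divide by r⁶.
16.67 ÷ 1.14⁶ = 16.67 ÷ 2.19497 ≈ 7.595

7.6pt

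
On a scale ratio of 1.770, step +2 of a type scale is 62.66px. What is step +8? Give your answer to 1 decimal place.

62.66 × 1.770⁶ = 62.66 × 30.74961 ≈ 1926.771

1926.8px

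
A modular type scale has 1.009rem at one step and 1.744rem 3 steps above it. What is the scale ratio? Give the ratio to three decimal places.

1.200

r³ = 1.744 / 1.009, so r = (1.744/1.009)^(1/3).
r = 1.7284^(1/3) ≈ 1.2001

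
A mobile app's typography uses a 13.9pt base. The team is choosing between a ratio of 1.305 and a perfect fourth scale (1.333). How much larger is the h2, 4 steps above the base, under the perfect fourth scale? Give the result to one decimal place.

At 1.305: 13.9 × 1.305⁴ = 40.314pt
Perfect fourth: 13.9 × 1.333⁴ = 43.887pt
Difference: 43.887 − 40.314 = 3.573pt

3.6pt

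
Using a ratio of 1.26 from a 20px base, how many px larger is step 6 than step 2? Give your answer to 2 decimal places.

Step 2: 20.0 × 1.26² = 31.7520px
Step 6: 20.0 × 1.26⁶ = 80.0301px
Difference: 80.0301 − 31.7520 = 48.2781px

48.28px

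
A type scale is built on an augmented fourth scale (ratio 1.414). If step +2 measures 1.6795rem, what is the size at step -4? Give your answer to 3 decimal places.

The gap is -4 − (2) = -6 steps, so the factor is 1.414^-6.
1.6795 ÷ 1.414⁶ = 1.6795 ÷ 7.99275 ≈ 0.210

0.210rem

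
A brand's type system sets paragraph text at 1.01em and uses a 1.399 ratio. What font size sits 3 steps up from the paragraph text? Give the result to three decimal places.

2.766em

Every step multiplies by the scale ratio.
1.01 × 1.399³ = 1.01 × 2.73812 ≈ 2.766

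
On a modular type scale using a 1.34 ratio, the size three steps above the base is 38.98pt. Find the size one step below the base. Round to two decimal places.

12.09pt

38.98 ÷ 1.34⁴ = 38.98 ÷ 3.22418 ≈ 12.090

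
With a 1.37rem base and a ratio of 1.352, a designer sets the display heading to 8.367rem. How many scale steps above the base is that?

6

1.352ⁿ = 8.367 / 1.37 = 6.1073
n = ln(6.1073) / ln(1.352) = 1.8095 / 0.3016 ≈ 6.00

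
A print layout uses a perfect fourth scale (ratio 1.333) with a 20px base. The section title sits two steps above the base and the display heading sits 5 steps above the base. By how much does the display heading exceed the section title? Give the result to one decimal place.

Step 2: 20.0 × 1.333² = 35.538px
Step 5: 20.0 × 1.333⁵ = 84.175px
Difference: 84.175 − 35.538 = 48.637px

48.6px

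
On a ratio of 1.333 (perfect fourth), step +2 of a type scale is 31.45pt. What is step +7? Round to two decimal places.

Moving from step +2 to step +7 is 5 steps up, so multiply by r⁵.
31.45 × 1.333⁵ = 31.45 × 4.20873 ≈ 132.364

132.36pt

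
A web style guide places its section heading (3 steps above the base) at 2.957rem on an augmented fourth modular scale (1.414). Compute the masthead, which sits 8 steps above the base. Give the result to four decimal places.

16.7147rem

2.957 × 1.414⁵ = 2.957 × 5.65258 ≈ 16.7147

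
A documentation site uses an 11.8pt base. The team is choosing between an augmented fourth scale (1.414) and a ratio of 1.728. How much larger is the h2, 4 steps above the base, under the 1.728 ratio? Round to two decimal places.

Augmented fourth: 11.8 × 1.414⁴ = 47.1715pt
At 1.728: 11.8 × 1.728⁴ = 105.2100pt
Difference: 105.2100 − 47.1715 = 58.0385pt

58.04pt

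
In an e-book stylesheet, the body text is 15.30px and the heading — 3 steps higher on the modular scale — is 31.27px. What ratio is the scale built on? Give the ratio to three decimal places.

r³ = 31.27 / 15.30, so r = (31.27/15.30)^(1/3).
r = 2.0438^(1/3) ≈ 1.2691

1.269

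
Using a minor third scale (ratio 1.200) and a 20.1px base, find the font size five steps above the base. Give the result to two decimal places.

50.02px

A modular type scale is a geometric sequence: sizeₙ = base × rⁿ.
20.1 × 1.200⁵ = 20.1 × 2.48832 ≈ 50.02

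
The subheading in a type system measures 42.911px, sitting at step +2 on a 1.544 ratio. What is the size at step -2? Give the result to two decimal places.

The gap is -2 − (2) = -4 steps, so the factor is 1.544^-4.
42.911 ÷ 1.544⁴ = 42.911 ÷ 5.68315 ≈ 7.551

7.55px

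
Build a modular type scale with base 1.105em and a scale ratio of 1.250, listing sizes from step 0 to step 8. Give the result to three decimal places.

Step 0: 1.105em
Step 1: 1.105 × 1.250 = 1.381
Step 2: 1.105 × 1.250² = 1.727
Step 3: 1.105 × 1.250³ = 2.158
Step 4: 1.105 × 1.250⁴ = 2.698
Step 5: 1.105 × 1.250⁵ = 3.372
Step 6: 1.105 × 1.250⁶ = 4.215
Step 7: 1.105 × 1.250⁷ = 5.269
Step 8: 1.105 × 1.250⁸ = 6.586

1.105em, 1.381em, 1.727em, 2.158em, 2.698em, 3.372em, 4.215em, 5.269em, 6.586em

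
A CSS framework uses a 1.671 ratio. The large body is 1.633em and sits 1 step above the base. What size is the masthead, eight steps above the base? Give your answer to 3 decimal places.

1.633 × 1.671⁷ = 1.633 × 36.37769 ≈ 59.405

59.405em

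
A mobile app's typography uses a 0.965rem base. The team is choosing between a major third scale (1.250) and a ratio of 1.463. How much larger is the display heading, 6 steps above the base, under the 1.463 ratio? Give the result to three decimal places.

Major third: 0.965 × 1.250⁶ = 3.68118rem
At 1.463: 0.965 × 1.463⁶ = 9.46222rem
Difference: 9.46222 − 3.68118 = 5.78104rem

5.781rem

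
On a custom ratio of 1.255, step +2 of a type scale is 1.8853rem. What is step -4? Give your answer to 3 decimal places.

1.8853 ÷ 1.255⁶ = 1.8853 ÷ 3.90717 ≈ 0.483

0.483rem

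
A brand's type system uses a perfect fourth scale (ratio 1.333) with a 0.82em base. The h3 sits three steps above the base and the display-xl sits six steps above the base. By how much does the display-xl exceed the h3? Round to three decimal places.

2.658em

Step 3: 0.82 × 1.333³ = 1.94225em
Step 6: 0.82 × 1.333⁶ = 4.60039em
Difference: 4.60039 − 1.94225 = 2.65814em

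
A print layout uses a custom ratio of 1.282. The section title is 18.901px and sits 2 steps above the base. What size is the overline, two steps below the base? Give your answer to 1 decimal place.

18.901 ÷ 1.282⁴ = 18.901 ÷ 2.70117 ≈ 6.997

7.0px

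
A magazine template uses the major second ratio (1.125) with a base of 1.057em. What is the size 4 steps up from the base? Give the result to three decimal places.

1.693em

Each step on a modular scale multiplies by the ratio, so the size n steps from the base is base × ratioⁿ.
1.057 × 1.125⁴ = 1.057 × 1.60181 ≈ 1.693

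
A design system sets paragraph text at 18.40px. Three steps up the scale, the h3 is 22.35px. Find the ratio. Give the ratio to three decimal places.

1.067

r³ = 22.35 / 18.40, so r = (22.35/18.40)^(1/3).
r = 1.2147^(1/3) ≈ 1.0670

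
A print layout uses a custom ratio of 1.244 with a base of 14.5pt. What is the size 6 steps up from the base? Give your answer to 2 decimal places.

53.74pt

Each step on a modular scale multiplies by the ratio, so the size n steps from the base is base × ratioⁿ.
14.5 × 1.244⁶ = 14.5 × 3.70614 ≈ 53.74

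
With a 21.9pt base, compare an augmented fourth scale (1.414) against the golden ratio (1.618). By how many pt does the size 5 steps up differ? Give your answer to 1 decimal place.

119.1pt

Augmented fourth: 21.9 × 1.414⁵ = 123.792pt
Golden ratio: 21.9 × 1.618⁵ = 242.849pt
Difference: 242.849 − 123.792 = 119.057pt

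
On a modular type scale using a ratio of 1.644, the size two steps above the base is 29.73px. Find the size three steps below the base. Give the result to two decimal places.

2.48px

29.73 ÷ 1.644⁵ = 29.73 ÷ 12.00906 ≈ 2.476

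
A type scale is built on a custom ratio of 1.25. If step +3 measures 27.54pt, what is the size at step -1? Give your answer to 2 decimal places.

The gap is -1 − (3) = -4 steps, so the factor is 1.25^-4.
27.54 ÷ 1.25⁴ = 27.54 ÷ 2.44141 ≈ 11.280

11.28pt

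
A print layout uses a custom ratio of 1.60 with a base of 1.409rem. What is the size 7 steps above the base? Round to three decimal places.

37.823rem

1.409 × 1.60⁷ = 1.409 × 26.84355 ≈ 37.823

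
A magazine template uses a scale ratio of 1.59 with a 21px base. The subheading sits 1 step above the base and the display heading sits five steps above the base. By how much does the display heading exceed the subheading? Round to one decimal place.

180.0px

Step 1: 21.0 × 1.59 = 33.390px
Step 5: 21.0 × 1.59⁵ = 213.405px
Difference: 213.405 − 33.390 = 180.015px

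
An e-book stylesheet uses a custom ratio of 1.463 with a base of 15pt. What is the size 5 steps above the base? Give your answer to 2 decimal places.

15.0 × 1.463⁵ = 15.0 × 6.70227 ≈ 100.53

100.53pt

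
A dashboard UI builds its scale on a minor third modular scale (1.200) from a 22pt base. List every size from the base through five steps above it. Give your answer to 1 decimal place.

22.0pt, 26.4pt, 31.7pt, 38.0pt, 45.6pt, 54.7pt

Step 0: 22pt
Step 1: 22.0 × 1.200 = 26.4
Step 2: 22.0 × 1.200² = 31.7
Step 3: 22.0 × 1.200³ = 38.0
Step 4: 22.0 × 1.200⁴ = 45.6
Step 5: 22.0 × 1.200⁵ = 54.7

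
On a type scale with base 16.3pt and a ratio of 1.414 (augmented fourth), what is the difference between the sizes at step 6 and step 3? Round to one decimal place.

Step 3: 16.3 × 1.414³ = 46.082pt
Step 6: 16.3 × 1.414⁶ = 130.282pt
Difference: 130.282 − 46.082 = 84.200pt

84.2pt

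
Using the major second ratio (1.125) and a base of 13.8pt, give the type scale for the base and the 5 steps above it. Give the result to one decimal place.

Step 0: 13.8pt
Step 1: 13.8 × 1.125 = 15.5
Step 2: 13.8 × 1.125² = 17.5
Step 3: 13.8 × 1.125³ = 19.6
Step 4: 13.8 × 1.125⁴ = 22.1
Step 5: 13.8 × 1.125⁵ = 24.9

13.8pt, 15.5pt, 17.5pt, 19.6pt, 22.1pt, 24.9pt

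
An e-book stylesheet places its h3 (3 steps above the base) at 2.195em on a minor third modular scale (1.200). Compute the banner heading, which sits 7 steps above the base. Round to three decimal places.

4.552em

2.195 × 1.200⁴ = 2.195 × 2.07360 ≈ 4.552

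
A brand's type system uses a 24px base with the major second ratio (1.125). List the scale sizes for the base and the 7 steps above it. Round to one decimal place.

24.0px, 27.0px, 30.4px, 34.2px, 38.4px, 43.2px, 48.7px, 54.7px

Step 0: 24px
Step 1: 24.0 × 1.125 = 27.0
Step 2: 24.0 × 1.125² = 30.4
Step 3: 24.0 × 1.125³ = 34.2
Step 4: 24.0 × 1.125⁴ = 38.4
Step 5: 24.0 × 1.125⁵ = 43.2
Step 6: 24.0 × 1.125⁶ = 48.7
Step 7: 24.0 × 1.125⁷ = 54.7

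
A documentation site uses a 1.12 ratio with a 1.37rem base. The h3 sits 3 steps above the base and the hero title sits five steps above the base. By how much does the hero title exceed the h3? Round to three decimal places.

Step 3: 1.37 × 1.12³ = 1.92475rem
Step 5: 1.37 × 1.12⁵ = 2.41441rem
Difference: 2.41441 − 1.92475 = 0.48966rem

0.490rem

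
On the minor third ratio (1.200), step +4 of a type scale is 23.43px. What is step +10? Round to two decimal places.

69.96px

Moving from step +4 to step +10 is 6 steps up, so multiply by r⁶.
23.43 × 1.200⁶ = 23.43 × 2.98598 ≈ 69.962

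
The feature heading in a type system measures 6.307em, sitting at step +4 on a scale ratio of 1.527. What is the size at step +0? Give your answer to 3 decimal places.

6.307 ÷ 1.527⁴ = 6.307 ÷ 5.43696 ≈ 1.160

1.160em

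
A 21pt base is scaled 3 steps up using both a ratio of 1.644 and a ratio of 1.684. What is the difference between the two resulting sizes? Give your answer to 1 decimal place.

7.0pt

At 1.644: 21.0 × 1.644³ = 93.309pt
At 1.684: 21.0 × 1.684³ = 100.287pt
Difference: 100.287 − 93.309 = 6.978pt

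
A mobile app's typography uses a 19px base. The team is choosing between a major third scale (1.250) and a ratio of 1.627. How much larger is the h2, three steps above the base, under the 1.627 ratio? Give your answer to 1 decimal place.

Major third: 19.0 × 1.250³ = 37.109px
At 1.627: 19.0 × 1.627³ = 81.831px
Difference: 81.831 − 37.109 = 44.722px

44.7px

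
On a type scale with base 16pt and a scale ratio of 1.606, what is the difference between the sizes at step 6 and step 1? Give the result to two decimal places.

Step 1: 16.0 × 1.606 = 25.6960pt
Step 6: 16.0 × 1.606⁶ = 274.5322pt
Difference: 274.5322 − 25.6960 = 248.8362pt

248.84pt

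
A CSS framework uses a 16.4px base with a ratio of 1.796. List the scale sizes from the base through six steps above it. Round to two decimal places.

16.40px, 29.45px, 52.90px, 95.01px, 170.64px, 306.46px, 550.40px

Step 0: 16.4px
Step 1: 16.4 × 1.796 = 29.45
Step 2: 16.4 × 1.796² = 52.90
Step 3: 16.4 × 1.796³ = 95.01
Step 4: 16.4 × 1.796⁴ = 170.64
Step 5: 16.4 × 1.796⁵ = 306.46
Step 6: 16.4 × 1.796⁶ = 550.40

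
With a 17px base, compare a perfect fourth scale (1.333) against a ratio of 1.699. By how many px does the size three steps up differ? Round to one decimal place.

43.1px

Perfect fourth: 17.0 × 1.333³ = 40.266px
At 1.699: 17.0 × 1.699³ = 83.374px
Difference: 83.374 − 40.266 = 43.108px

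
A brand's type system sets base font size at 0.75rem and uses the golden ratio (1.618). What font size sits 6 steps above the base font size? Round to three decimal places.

13.457rem

Every step multiplies by the scale ratio.
0.75 × 1.618⁶ = 0.75 × 17.94201 ≈ 13.457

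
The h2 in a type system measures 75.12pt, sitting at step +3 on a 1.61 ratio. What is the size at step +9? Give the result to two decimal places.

1308.31pt

75.12 × 1.61⁶ = 75.12 × 17.41627 ≈ 1308.311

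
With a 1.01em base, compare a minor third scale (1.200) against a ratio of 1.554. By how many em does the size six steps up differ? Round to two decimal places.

Minor third: 1.01 × 1.200⁶ = 3.0158em
At 1.554: 1.01 × 1.554⁶ = 14.2242em
Difference: 14.2242 − 3.0158 = 11.2084em

11.21em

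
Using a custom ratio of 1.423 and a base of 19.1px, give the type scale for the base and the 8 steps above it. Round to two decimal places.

19.10px, 27.18px, 38.68px, 55.04px, 78.32px, 111.44px, 158.59px, 225.67px, 321.12px

Step 0: 19.1px
Step 1: 19.1 × 1.423 = 27.18
Step 2: 19.1 × 1.423² = 38.68
Step 3: 19.1 × 1.423³ = 55.04
Step 4: 19.1 × 1.423⁴ = 78.32
Step 5: 19.1 × 1.423⁵ = 111.44
Step 6: 19.1 × 1.423⁶ = 158.59
Step 7: 19.1 × 1.423⁷ = 225.67
Step 8: 19.1 × 1.423⁸ = 321.12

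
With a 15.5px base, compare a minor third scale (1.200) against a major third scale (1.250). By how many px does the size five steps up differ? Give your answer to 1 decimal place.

8.7px

Minor third: 15.5 × 1.200⁵ = 38.569px
Major third: 15.5 × 1.250⁵ = 47.302px
Difference: 47.302 − 38.569 = 8.733px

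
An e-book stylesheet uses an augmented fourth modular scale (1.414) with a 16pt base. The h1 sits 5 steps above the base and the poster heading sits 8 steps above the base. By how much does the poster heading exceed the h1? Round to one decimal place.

Step 5: 16.0 × 1.414⁵ = 90.441pt
Step 8: 16.0 × 1.414⁸ = 255.691pt
Difference: 255.691 − 90.441 = 165.250pt

165.2pt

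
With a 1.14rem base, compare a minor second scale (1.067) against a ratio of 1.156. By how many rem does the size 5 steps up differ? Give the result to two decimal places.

Minor second: 1.14 × 1.067⁵ = 1.5766rem
At 1.156: 1.14 × 1.156⁵ = 2.3534rem
Difference: 2.3534 − 1.5766 = 0.7768rem

0.78rem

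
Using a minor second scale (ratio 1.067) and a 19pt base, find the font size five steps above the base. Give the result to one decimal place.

19.0 × 1.067⁵ = 19.0 × 1.38300 ≈ 26.28

26.3pt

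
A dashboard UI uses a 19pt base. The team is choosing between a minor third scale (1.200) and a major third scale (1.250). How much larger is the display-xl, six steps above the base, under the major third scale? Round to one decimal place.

15.7pt

Minor third: 19.0 × 1.200⁶ = 56.734pt
Major third: 19.0 × 1.250⁶ = 72.479pt
Difference: 72.479 − 56.734 = 15.745pt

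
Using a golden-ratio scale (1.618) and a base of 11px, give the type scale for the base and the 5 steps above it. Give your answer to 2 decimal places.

Step 0: 11px
Step 1: 11.0 × 1.618 = 17.80
Step 2: 11.0 × 1.618² = 28.80
Step 3: 11.0 × 1.618³ = 46.59
Step 4: 11.0 × 1.618⁴ = 75.39
Step 5: 11.0 × 1.618⁵ = 121.98

11.00px, 17.80px, 28.80px, 46.59px, 75.39px, 121.98px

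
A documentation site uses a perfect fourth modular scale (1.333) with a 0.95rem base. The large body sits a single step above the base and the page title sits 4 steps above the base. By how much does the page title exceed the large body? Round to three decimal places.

Step 1: 0.95 × 1.333 = 1.26635rem
Step 4: 0.95 × 1.333⁴ = 2.99947rem
Difference: 2.99947 − 1.26635 = 1.73312rem

1.733rem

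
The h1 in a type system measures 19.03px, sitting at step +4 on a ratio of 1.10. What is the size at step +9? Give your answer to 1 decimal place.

30.6px

19.03 × 1.10⁵ = 19.03 × 1.61051 ≈ 30.648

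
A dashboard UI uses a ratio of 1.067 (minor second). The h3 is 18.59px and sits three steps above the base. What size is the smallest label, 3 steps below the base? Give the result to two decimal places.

18.59 ÷ 1.067⁶ = 18.59 ÷ 1.47566 ≈ 12.598

12.60px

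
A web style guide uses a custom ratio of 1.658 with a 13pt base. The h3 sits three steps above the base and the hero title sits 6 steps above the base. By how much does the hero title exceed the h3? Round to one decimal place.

210.8pt

Step 3: 13.0 × 1.658³ = 59.251pt
Step 6: 13.0 × 1.658⁶ = 270.054pt
Difference: 270.054 − 59.251 = 210.803pt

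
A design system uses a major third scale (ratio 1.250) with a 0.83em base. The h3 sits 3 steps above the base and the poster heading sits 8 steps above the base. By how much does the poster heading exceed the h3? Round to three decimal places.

3.326em

Step 3: 0.83 × 1.250³ = 1.62109em
Step 8: 0.83 × 1.250⁸ = 4.94719em
Difference: 4.94719 − 1.62109 = 3.32610em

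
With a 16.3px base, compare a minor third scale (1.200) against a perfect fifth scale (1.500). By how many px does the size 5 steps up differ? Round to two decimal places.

83.22px

Minor third: 16.3 × 1.200⁵ = 40.5596px
Perfect fifth: 16.3 × 1.500⁵ = 123.7781px
Difference: 123.7781 − 40.5596 = 83.2185px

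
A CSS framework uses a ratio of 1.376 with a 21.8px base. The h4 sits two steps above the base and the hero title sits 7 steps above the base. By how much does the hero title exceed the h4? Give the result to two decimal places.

Step 2: 21.8 × 1.376² = 41.2756px
Step 7: 21.8 × 1.376⁷ = 203.6036px
Difference: 203.6036 − 41.2756 = 162.3280px

162.33px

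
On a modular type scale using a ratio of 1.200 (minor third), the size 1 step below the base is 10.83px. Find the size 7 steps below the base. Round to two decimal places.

3.63px

The gap is -7 − (-1) = -6 steps, so the factor is 1.200^-6.
10.83 ÷ 1.200⁶ = 10.83 ÷ 2.98598 ≈ 3.627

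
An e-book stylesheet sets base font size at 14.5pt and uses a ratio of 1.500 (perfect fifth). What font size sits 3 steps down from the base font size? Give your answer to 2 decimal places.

4.30pt

Each step on a modular scale multiplies by the ratio, so the size n steps from the base is base × ratioⁿ.
14.5 ÷ 1.500³ = 14.5 ÷ 3.37500 ≈ 4.30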